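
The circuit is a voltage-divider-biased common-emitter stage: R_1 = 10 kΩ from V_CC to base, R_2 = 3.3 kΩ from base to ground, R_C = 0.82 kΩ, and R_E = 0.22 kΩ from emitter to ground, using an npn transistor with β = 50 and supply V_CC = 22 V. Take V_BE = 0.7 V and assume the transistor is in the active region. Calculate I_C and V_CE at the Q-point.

Thevenize the base divider: V_Th = V_CC·R_2/(R_1+R_2) = 22×3.3/13.3 = 5.46 V, R_Th = R_1‖R_2 = 2.48 kΩ.
Base-emitter loop: V_Th = I_B·R_Th + V_BE + (β+1)I_B·R_E, so I_B = (5.46 − 0.7) / (2.48 + 51×0.22) = 0.347 mA.
I_C = β·I_B = 50×0.347 = 17.4 mA, and I_E = (β+1)I_B = 17.7 mA.
V_CE = V_CC − I_C·R_C − I_E·R_E = 22 − 17.4×0.82 − 17.7×0.22 = 3.86 V.
V_CE = 3.86 V > 0.2 V confirms active-region operation.

I_C ≈ 17 mA, V_CE ≈ 3.9 V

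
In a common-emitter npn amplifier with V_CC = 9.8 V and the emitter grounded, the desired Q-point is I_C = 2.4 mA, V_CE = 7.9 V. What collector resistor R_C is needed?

R_C ≈ 0.79 kΩ

Collector loop: V_CC = I_C·R_C + V_CE.
R_C = (V_CC − V_CE)/I_C = (9.8 − 7.9)/2.4 = 0.792 kΩ.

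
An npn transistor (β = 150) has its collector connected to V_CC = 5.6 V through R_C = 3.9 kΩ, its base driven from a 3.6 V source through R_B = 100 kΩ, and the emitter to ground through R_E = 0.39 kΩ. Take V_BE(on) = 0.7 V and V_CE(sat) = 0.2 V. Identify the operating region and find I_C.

saturation; I_C ≈ 1.3 mA

Assume active: I_B = (3.6 − 0.7)/(100 + 151×0.39) = 0.0183 mA, I_C = β·I_B = 2.74 mA.
Then V_CE = 5.6 − 2.74×3.9 − 2.76×0.39 = -6.15 V < 0.2 V — the active assumption fails.
Re-solve with V_CE = 0.2 V. KCL at the emitter: V_E/R_E = (V_BB−0.7−V_E)/R_B + (V_CC−0.2−V_E)/R_C, giving V_E = 0.499 V.
I_C = (V_CC − 0.2 − V_E)/R_C = (5.4 − 0.499)/3.9 = 1.26 mA.
Check: I_B = (2.9 − 0.499)/100 = 0.024 mA, and β·I_B = 3.6 mA > I_C, confirming saturation.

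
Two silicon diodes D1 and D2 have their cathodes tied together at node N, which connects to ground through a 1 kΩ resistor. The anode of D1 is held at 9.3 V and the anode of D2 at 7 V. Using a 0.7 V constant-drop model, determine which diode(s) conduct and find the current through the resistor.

Assume both conduct. Then node N would need to be at both 9.3−0.7 = 8.6 V and 7−0.7 = 6.3 V, which is impossible.
Assume only D1 conducts: V_N = 9.3 − 0.7 = 8.6 V, so I_R = 8.6/1 = 8.6 mA.
Check D2: its anode-to-cathode voltage is 7 − 8.6 = -1.6 V < 0.7 V, so it is off. The assumption is consistent.

Only D1 conducts; I_R ≈ 8.6 mA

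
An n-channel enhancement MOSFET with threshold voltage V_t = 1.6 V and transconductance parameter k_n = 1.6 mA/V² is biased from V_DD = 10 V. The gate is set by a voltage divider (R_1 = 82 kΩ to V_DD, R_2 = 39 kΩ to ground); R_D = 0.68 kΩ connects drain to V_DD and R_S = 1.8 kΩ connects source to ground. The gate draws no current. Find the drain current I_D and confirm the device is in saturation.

I_D ≈ 0.47 mA

V_G = V_DD·R_2/(R_1+R_2) = 10×39/121 = 3.22 V.
Assume saturation: I_D = (k_n/2)(V_GS − V_t)² with V_GS = V_G − I_D·R_S = 3.22 − 1.8·I_D.
Substituting gives 2.59·I_D² − 5.67·I_D + 2.11 = 0, with roots I_D = 0.474 or 1.72 mA.
The root I_D = 1.72 mA gives V_GS = 0.136 V ≤ V_t, so take I_D = 0.474 mA.
Then V_GS = 2.37 V and V_DS = V_DD − I_D(R_D+R_S) = 10 − 0.474×2.48 = 8.82 V.
Saturation requires V_DS ≥ V_GS − V_t = 0.77 V; 8.82 ≥ 0.77 ✓.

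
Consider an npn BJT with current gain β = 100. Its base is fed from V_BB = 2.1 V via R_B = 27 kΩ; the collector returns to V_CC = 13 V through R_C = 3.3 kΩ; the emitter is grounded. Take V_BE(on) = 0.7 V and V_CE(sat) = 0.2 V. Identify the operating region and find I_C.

Assume active: I_B = (2.1 − 0.7)/27 = 0.0519 mA, giving I_C = β·I_B = 5.19 mA.
But then V_CE = 13 − 5.19×3.3 = -4.11 V < V_CE(sat) = 0.2 V — impossible in the active region.
So the transistor is saturated. With V_CE = 0.2 V, I_C = (V_CC − 0.2)/R_C = 12.8/3.3 = 3.88 mA.
Check: β·I_B = 5.19 mA > I_C = 3.88 mA, confirming saturation.

saturation; I_C ≈ 3.9 mA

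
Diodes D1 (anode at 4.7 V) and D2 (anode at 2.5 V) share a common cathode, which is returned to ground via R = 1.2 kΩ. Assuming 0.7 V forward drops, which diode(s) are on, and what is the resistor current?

Only D1 conducts; I_R ≈ 3.3 mA

Assume both conduct. Then node N would need to be at both 4.7−0.7 = 4 V and 2.5−0.7 = 1.8 V, which is impossible.
Assume only D1 conducts: V_N = 4.7 − 0.7 = 4 V, so I_R = 4/1.2 = 3.33 mA.
Check D2: its anode-to-cathode voltage is 2.5 − 4 = -1.5 V < 0.7 V, so it is off. The assumption is consistent.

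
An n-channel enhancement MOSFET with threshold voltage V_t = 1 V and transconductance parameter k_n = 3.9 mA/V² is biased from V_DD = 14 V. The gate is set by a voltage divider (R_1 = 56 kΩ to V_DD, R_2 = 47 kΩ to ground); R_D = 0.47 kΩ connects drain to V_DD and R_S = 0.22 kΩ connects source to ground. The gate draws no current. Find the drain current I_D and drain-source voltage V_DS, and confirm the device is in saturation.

V_G = V_DD·R_2/(R_1+R_2) = 14×47/103 = 6.39 V.
Assume saturation: I_D = (k_n/2)(V_GS − V_t)² with V_GS = V_G − I_D·R_S = 6.39 − 0.22·I_D.
Substituting gives 0.0944·I_D² − 5.62·I_D + 56.6 = 0, with roots I_D = 12.8 or 46.7 mA.
The root I_D = 46.7 mA gives V_GS = -3.9 V ≤ V_t, so take I_D = 12.8 mA.
Then V_GS = 3.57 V and V_DS = V_DD − I_D(R_D+R_S) = 14 − 12.8×0.69 = 5.15 V.
Saturation requires V_DS ≥ V_GS − V_t = 2.57 V; 5.15 ≥ 2.57 ✓.

I_D ≈ 13 mA, V_DS ≈ 5.1 V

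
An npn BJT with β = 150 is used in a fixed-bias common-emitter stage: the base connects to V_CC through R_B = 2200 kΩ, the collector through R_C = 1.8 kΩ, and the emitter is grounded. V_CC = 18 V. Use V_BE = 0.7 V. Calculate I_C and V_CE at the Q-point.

Base loop: V_CC = I_B·R_B + V_BE, so I_B = (18 − 0.7)/2200 kΩ = 0.00786 mA.
In the active region I_C = β·I_B = 150 × 0.00786 = 1.18 mA.
Collector loop: V_CE = V_CC − I_C·R_C = 18 − 1.18×1.8 = 15.9 V.
Since V_CE = 15.9 V > V_CE(sat) ≈ 0.2 V, the transistor is in the active region as assumed.

I_C ≈ 1.2 mA, V_CE ≈ 16 V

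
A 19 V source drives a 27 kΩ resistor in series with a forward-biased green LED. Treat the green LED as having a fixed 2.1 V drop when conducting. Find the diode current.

KVL around the loop: 19 = V_D + I·R = 2.1 + I × 27 kΩ.
So I = (19 − 2.1) / 27 kΩ = 16.9 / 27 = 0.626 mA.

I ≈ 0.63 mA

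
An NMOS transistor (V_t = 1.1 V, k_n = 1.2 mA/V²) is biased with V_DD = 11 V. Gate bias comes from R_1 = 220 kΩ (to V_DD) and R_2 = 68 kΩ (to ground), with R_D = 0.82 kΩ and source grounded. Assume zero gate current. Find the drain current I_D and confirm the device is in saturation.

V_G = V_DD·R_2/(R_1+R_2) = 11×68/288 = 2.6 V. With the source grounded, V_GS = V_G = 2.6 V.
Assume saturation: I_D = (k_n/2)(V_GS − V_t)² = (1.2/2)×(2.6 − 1.1)² = 0.6×1.5² = 1.35 mA.
V_DS = V_DD − I_D·R_D = 11 − 1.35×0.82 = 9.9 V.
Saturation requires V_DS ≥ V_GS − V_t = 1.5 V; 9.9 ≥ 1.5 ✓.

I_D ≈ 1.3 mA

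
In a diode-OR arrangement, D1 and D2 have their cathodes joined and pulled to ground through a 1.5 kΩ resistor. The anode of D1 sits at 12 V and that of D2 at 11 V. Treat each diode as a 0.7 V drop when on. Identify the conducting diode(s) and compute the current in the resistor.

Assume both conduct. Then node N would need to be at both 12−0.7 = 11.3 V and 11−0.7 = 10.3 V, which is impossible.
Assume only D1 conducts: V_N = 12 − 0.7 = 11.3 V, so I_R = 11.3/1.5 = 7.53 mA.
Check D2: its anode-to-cathode voltage is 11 − 11.3 = -0.3 V < 0.7 V, so it is off. The assumption is consistent.

Only D1 conducts; I_R ≈ 7.5 mA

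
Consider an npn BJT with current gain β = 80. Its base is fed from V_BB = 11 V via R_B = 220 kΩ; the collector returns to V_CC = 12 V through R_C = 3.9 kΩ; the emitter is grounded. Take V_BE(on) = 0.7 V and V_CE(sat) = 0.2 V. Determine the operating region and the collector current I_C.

Assume active: I_B = (11 − 0.7)/220 = 0.0468 mA, giving I_C = β·I_B = 3.75 mA.
But then V_CE = 12 − 3.75×3.9 = -2.61 V < V_CE(sat) = 0.2 V — impossible in the active region.
So the transistor is saturated. With V_CE = 0.2 V, I_C = (V_CC − 0.2)/R_C = 11.8/3.9 = 3.03 mA.
Check: β·I_B = 3.75 mA > I_C = 3.03 mA, confirming saturation.

saturation; I_C ≈ 3 mA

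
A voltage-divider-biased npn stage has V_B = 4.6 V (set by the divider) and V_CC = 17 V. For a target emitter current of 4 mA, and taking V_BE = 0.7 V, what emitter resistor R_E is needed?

R_E ≈ 0.97 kΩ

V_E = V_B − V_BE = 4.6 − 0.7 = 3.9 V.
R_E = V_E / I_E = 3.9 / 4 = 0.975 kΩ.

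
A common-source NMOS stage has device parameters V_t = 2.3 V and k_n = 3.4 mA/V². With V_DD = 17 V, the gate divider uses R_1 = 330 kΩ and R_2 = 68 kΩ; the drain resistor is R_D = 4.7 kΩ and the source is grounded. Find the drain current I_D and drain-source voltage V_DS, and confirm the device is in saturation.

I_D ≈ 0.62 mA, V_DS ≈ 14 V

V_G = V_DD·R_2/(R_1+R_2) = 17×68/398 = 2.9 V. With the source grounded, V_GS = V_G = 2.9 V.
Assume saturation: I_D = (k_n/2)(V_GS − V_t)² = (3.4/2)×(2.9 − 2.3)² = 1.7×0.605² = 0.621 mA.
V_DS = V_DD − I_D·R_D = 17 − 0.621×4.7 = 14.1 V.
Saturation requires V_DS ≥ V_GS − V_t = 0.605 V; 14.1 ≥ 0.605 ✓.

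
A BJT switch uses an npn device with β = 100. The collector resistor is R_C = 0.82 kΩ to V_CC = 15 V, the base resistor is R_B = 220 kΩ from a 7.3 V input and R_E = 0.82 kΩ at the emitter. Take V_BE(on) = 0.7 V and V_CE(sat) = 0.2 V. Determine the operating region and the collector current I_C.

active; I_C ≈ 2.2 mA

Assume active. Base-emitter loop: I_B = (V_BB − V_BE)/(R_B + (β+1)R_E) = (7.3 − 0.7)/(220 + 101×0.82) = 0.0218 mA.
I_C = β·I_B = 100×0.0218 = 2.18 mA.
V_CE = V_CC − I_C·R_C − I_E·R_E = 15 − 2.18×0.82 − 2.2×0.82 = 11.4 V > V_CE(sat), so the active-region assumption holds.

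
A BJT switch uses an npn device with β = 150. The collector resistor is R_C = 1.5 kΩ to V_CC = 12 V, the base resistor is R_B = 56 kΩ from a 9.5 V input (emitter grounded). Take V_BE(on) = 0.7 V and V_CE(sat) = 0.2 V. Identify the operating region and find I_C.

Assume active: I_B = (9.5 − 0.7)/56 = 0.157 mA, giving I_C = β·I_B = 23.6 mA.
But then V_CE = 12 − 23.6×1.5 = -23.4 V < V_CE(sat) = 0.2 V — impossible in the active region.
So the transistor is saturated. With V_CE = 0.2 V, I_C = (V_CC − 0.2)/R_C = 11.8/1.5 = 7.87 mA.
Check: β·I_B = 23.6 mA > I_C = 7.87 mA, confirming saturation.

saturation; I_C ≈ 7.9 mA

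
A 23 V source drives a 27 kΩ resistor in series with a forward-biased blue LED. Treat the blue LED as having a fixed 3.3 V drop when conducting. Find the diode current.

I ≈ 0.73 mA

KVL around the loop: 23 = V_D + I·R = 3.3 + I × 27 kΩ.
So I = (23 − 3.3) / 27 kΩ = 19.7 / 27 = 0.73 mA.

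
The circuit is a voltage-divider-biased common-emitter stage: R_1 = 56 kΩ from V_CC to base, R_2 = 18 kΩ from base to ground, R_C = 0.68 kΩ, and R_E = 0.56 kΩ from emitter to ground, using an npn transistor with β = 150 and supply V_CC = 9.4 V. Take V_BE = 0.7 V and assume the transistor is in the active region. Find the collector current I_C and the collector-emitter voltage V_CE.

I_C ≈ 2.4 mA, V_CE ≈ 6.4 V

Thevenize the base divider: V_Th = V_CC·R_2/(R_1+R_2) = 9.4×18/74 = 2.29 V, R_Th = R_1‖R_2 = 13.6 kΩ.
Base-emitter loop: V_Th = I_B·R_Th + V_BE + (β+1)I_B·R_E, so I_B = (2.29 − 0.7) / (13.6 + 151×0.56) = 0.0162 mA.
I_C = β·I_B = 150×0.0162 = 2.42 mA, and I_E = (β+1)I_B = 2.44 mA.
V_CE = V_CC − I_C·R_C − I_E·R_E = 9.4 − 2.42×0.68 − 2.44×0.56 = 6.39 V.
V_CE = 6.39 V > 0.2 V confirms active-region operation.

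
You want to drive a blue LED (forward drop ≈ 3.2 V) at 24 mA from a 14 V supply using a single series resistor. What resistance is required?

R ≈ 0.45 kΩ

The resistor drops V_S − V_D = 14 − 3.2 = 10.8 V at 24 mA.
R = 10.8 V / 24 mA = 0.45 kΩ.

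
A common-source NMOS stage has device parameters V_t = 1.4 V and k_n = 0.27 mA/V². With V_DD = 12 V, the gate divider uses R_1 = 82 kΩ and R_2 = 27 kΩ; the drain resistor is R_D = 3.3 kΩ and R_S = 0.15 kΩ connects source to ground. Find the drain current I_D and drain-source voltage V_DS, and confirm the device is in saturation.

I_D ≈ 0.31 mA, V_DS ≈ 11 V

V_G = V_DD·R_2/(R_1+R_2) = 12×27/109 = 2.97 V.
Assume saturation: I_D = (k_n/2)(V_GS − V_t)² with V_GS = V_G − I_D·R_S = 2.97 − 0.15·I_D.
Substituting gives 0.00304·I_D² − 1.06·I_D + 0.334 = 0, with roots I_D = 0.314 or 350 mA.
The root I_D = 350 mA gives V_GS = -49.5 V ≤ V_t, so take I_D = 0.314 mA.
Then V_GS = 2.93 V and V_DS = V_DD − I_D(R_D+R_S) = 12 − 0.314×3.45 = 10.9 V.
Saturation requires V_DS ≥ V_GS − V_t = 1.53 V; 10.9 ≥ 1.53 ✓.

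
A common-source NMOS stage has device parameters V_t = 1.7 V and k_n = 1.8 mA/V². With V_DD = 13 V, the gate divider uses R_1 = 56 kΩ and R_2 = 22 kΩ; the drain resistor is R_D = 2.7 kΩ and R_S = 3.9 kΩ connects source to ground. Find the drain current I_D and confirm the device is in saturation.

V_G = V_DD·R_2/(R_1+R_2) = 13×22/78 = 3.67 V.
Assume saturation: I_D = (k_n/2)(V_GS − V_t)² with V_GS = V_G − I_D·R_S = 3.67 − 3.9·I_D.
Substituting gives 13.7·I_D² − 14.8·I_D + 3.48 = 0, with roots I_D = 0.345 or 0.736 mA.
The root I_D = 0.736 mA gives V_GS = 0.796 V ≤ V_t, so take I_D = 0.345 mA.
Then V_GS = 2.32 V and V_DS = V_DD − I_D(R_D+R_S) = 13 − 0.345×6.6 = 10.7 V.
Saturation requires V_DS ≥ V_GS − V_t = 0.62 V; 10.7 ≥ 0.62 ✓.

I_D ≈ 0.35 mA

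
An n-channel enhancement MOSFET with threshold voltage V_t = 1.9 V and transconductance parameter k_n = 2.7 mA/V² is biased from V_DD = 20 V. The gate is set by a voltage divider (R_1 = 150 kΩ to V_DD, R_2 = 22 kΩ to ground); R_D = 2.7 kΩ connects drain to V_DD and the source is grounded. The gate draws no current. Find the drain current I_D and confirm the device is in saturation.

V_G = V_DD·R_2/(R_1+R_2) = 20×22/172 = 2.56 V. With the source grounded, V_GS = V_G = 2.56 V.
Assume saturation: I_D = (k_n/2)(V_GS − V_t)² = (2.7/2)×(2.56 − 1.9)² = 1.35×0.658² = 0.585 mA.
V_DS = V_DD − I_D·R_D = 20 − 0.585×2.7 = 18.4 V.
Saturation requires V_DS ≥ V_GS − V_t = 0.658 V; 18.4 ≥ 0.658 ✓.

I_D ≈ 0.58 mA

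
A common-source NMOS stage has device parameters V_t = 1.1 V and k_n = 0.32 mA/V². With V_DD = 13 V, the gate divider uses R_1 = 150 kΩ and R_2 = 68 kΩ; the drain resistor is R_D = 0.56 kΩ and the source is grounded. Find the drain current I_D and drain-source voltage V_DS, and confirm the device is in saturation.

I_D ≈ 1.4 mA, V_DS ≈ 12 V

V_G = V_DD·R_2/(R_1+R_2) = 13×68/218 = 4.06 V. With the source grounded, V_GS = V_G = 4.06 V.
Assume saturation: I_D = (k_n/2)(V_GS − V_t)² = (0.32/2)×(4.06 − 1.1)² = 0.16×2.96² = 1.4 mA.
V_DS = V_DD − I_D·R_D = 13 − 1.4×0.56 = 12.2 V.
Saturation requires V_DS ≥ V_GS − V_t = 2.96 V; 12.2 ≥ 2.96 ✓.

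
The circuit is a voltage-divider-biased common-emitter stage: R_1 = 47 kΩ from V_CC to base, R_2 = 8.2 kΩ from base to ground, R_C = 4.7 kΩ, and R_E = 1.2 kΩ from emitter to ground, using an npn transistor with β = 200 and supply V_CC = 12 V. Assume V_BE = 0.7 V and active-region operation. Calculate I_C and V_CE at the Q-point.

I_C ≈ 0.87 mA, V_CE ≈ 6.8 V

Thevenize the base divider: V_Th = V_CC·R_2/(R_1+R_2) = 12×8.2/55.2 = 1.78 V, R_Th = R_1‖R_2 = 6.98 kΩ.
Base-emitter loop: V_Th = I_B·R_Th + V_BE + (β+1)I_B·R_E, so I_B = (1.78 − 0.7) / (6.98 + 201×1.2) = 0.00436 mA.
I_C = β·I_B = 200×0.00436 = 0.872 mA, and I_E = (β+1)I_B = 0.877 mA.
V_CE = V_CC − I_C·R_C − I_E·R_E = 12 − 0.872×4.7 − 0.877×1.2 = 6.85 V.
V_CE = 6.85 V > 0.2 V confirms active-region operation.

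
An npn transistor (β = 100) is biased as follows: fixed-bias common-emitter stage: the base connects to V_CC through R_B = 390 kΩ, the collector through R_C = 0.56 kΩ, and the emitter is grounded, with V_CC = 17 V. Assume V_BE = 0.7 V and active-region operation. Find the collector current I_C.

Base loop: V_CC = I_B·R_B + V_BE, so I_B = (17 − 0.7)/390 kΩ = 0.0418 mA.
In the active region I_C = β·I_B = 100 × 0.0418 = 4.18 mA.
Collector loop: V_CE = V_CC − I_C·R_C = 17 − 4.18×0.56 = 14.7 V.
Since V_CE = 14.7 V > V_CE(sat) ≈ 0.2 V, the transistor is in the active region as assumed.

I_C ≈ 4.2 mA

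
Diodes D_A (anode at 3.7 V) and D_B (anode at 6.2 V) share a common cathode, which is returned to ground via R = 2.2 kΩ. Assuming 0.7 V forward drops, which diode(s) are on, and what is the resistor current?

Assume both conduct. Then node N would need to be at both 3.7−0.7 = 3 V and 6.2−0.7 = 5.5 V, which is impossible.
Assume only D_B conducts: V_N = 6.2 − 0.7 = 5.5 V, so I_R = 5.5/2.2 = 2.5 mA.
Check D_A: its anode-to-cathode voltage is 3.7 − 5.5 = -1.8 V < 0.7 V, so it is off. The assumption is consistent.

Only D_B conducts; I_R ≈ 2.5 mA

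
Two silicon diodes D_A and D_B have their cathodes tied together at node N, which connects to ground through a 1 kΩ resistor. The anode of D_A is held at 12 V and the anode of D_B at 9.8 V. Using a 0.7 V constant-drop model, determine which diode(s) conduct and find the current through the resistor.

Assume both conduct. Then node N would need to be at both 12−0.7 = 11.3 V and 9.8−0.7 = 9.1 V, which is impossible.
Assume only D_A conducts: V_N = 12 − 0.7 = 11.3 V, so I_R = 11.3/1 = 11.3 mA.
Check D_B: its anode-to-cathode voltage is 9.8 − 11.3 = -1.5 V < 0.7 V, so it is off. The assumption is consistent.

Only D_A conducts; I_R ≈ 11 mA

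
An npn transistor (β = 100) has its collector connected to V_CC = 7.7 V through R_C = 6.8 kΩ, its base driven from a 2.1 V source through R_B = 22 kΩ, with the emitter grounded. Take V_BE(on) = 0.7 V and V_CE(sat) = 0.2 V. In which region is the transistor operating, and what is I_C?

saturation; I_C ≈ 1.1 mA

Assume active: I_B = (2.1 − 0.7)/22 = 0.0636 mA, giving I_C = β·I_B = 6.36 mA.
But then V_CE = 7.7 − 6.36×6.8 = -35.6 V < V_CE(sat) = 0.2 V — impossible in the active region.
So the transistor is saturated. With V_CE = 0.2 V, I_C = (V_CC − 0.2)/R_C = 7.5/6.8 = 1.1 mA.
Check: β·I_B = 6.36 mA > I_C = 1.1 mA, confirming saturation.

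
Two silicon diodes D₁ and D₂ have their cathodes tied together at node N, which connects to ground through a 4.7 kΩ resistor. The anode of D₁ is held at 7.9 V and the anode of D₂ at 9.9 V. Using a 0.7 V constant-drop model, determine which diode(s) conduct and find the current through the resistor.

Assume both conduct. Then node N would need to be at both 7.9−0.7 = 7.2 V and 9.9−0.7 = 9.2 V, which is impossible.
Assume only D₂ conducts: V_N = 9.9 − 0.7 = 9.2 V, so I_R = 9.2/4.7 = 1.96 mA.
Check D₁: its anode-to-cathode voltage is 7.9 − 9.2 = -1.3 V < 0.7 V, so it is off. The assumption is consistent.

Only D₂ conducts; I_R ≈ 2 mA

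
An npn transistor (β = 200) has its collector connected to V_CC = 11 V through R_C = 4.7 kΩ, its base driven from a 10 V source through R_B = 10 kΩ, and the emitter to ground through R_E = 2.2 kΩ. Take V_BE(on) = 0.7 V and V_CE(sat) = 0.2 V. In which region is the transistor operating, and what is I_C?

Assume active: I_B = (10 − 0.7)/(10 + 201×2.2) = 0.0206 mA, I_C = β·I_B = 4.11 mA.
Then V_CE = 11 − 4.11×4.7 − 4.13×2.2 = -17.4 V < 0.2 V — the active assumption fails.
Re-solve with V_CE = 0.2 V. KCL at the emitter: V_E/R_E = (V_BB−0.7−V_E)/R_B + (V_CC−0.2−V_E)/R_C, giving V_E = 4.21 V.
I_C = (V_CC − 0.2 − V_E)/R_C = (10.8 − 4.21)/4.7 = 1.4 mA.
Check: I_B = (9.3 − 4.21)/10 = 0.509 mA, and β·I_B = 102 mA > I_C, confirming saturation.

saturation; I_C ≈ 1.4 mA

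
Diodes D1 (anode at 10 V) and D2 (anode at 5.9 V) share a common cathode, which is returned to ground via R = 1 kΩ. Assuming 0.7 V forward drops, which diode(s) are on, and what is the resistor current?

Only D1 conducts; I_R ≈ 9.3 mA

Assume both conduct. Then node N would need to be at both 10−0.7 = 9.3 V and 5.9−0.7 = 5.2 V, which is impossible.
Assume only D1 conducts: V_N = 10 − 0.7 = 9.3 V, so I_R = 9.3/1 = 9.3 mA.
Check D2: its anode-to-cathode voltage is 5.9 − 9.3 = -3.4 V < 0.7 V, so it is off. The assumption is consistent.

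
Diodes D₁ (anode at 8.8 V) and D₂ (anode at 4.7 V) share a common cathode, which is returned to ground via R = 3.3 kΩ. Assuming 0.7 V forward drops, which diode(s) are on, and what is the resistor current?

Assume both conduct. Then node N would need to be at both 8.8−0.7 = 8.1 V and 4.7−0.7 = 4 V, which is impossible.
Assume only D₁ conducts: V_N = 8.8 − 0.7 = 8.1 V, so I_R = 8.1/3.3 = 2.45 mA.
Check D₂: its anode-to-cathode voltage is 4.7 − 8.1 = -3.4 V < 0.7 V, so it is off. The assumption is consistent.

Only D₁ conducts; I_R ≈ 2.5 mA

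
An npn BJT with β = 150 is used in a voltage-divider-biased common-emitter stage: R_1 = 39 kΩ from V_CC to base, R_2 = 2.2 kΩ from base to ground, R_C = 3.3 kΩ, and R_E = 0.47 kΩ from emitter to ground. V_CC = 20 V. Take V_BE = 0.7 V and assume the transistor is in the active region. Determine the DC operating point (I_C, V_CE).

I_C ≈ 0.76 mA, V_CE ≈ 17 V

Thevenize the base divider: V_Th = V_CC·R_2/(R_1+R_2) = 20×2.2/41.2 = 1.07 V, R_Th = R_1‖R_2 = 2.08 kΩ.
Base-emitter loop: V_Th = I_B·R_Th + V_BE + (β+1)I_B·R_E, so I_B = (1.07 − 0.7) / (2.08 + 151×0.47) = 0.00504 mA.
I_C = β·I_B = 150×0.00504 = 0.756 mA, and I_E = (β+1)I_B = 0.761 mA.
V_CE = V_CC − I_C·R_C − I_E·R_E = 20 − 0.756×3.3 − 0.761×0.47 = 17.1 V.
V_CE = 17.1 V > 0.2 V confirms active-region operation.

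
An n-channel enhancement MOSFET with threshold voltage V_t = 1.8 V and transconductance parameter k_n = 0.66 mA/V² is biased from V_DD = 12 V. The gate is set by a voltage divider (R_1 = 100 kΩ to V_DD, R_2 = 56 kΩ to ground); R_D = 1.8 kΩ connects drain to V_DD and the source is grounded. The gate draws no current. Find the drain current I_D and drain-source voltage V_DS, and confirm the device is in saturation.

I_D ≈ 2.1 mA, V_DS ≈ 8.3 V

V_G = V_DD·R_2/(R_1+R_2) = 12×56/156 = 4.31 V. With the source grounded, V_GS = V_G = 4.31 V.
Assume saturation: I_D = (k_n/2)(V_GS − V_t)² = (0.66/2)×(4.31 − 1.8)² = 0.33×2.51² = 2.08 mA.
V_DS = V_DD − I_D·R_D = 12 − 2.08×1.8 = 8.26 V.
Saturation requires V_DS ≥ V_GS − V_t = 2.51 V; 8.26 ≥ 2.51 ✓.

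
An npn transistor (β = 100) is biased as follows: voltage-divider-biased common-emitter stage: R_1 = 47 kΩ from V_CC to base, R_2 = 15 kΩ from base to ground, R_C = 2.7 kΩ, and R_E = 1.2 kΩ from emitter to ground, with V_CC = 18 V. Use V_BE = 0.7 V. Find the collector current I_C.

Thevenize the base divider: V_Th = V_CC·R_2/(R_1+R_2) = 18×15/62 = 4.35 V, R_Th = R_1‖R_2 = 11.4 kΩ.
Base-emitter loop: V_Th = I_B·R_Th + V_BE + (β+1)I_B·R_E, so I_B = (4.35 − 0.7) / (11.4 + 101×1.2) = 0.0276 mA.
I_C = β·I_B = 100×0.0276 = 2.76 mA, and I_E = (β+1)I_B = 2.78 mA.
V_CE = V_CC − I_C·R_C − I_E·R_E = 18 − 2.76×2.7 − 2.78×1.2 = 7.22 V.
V_CE = 7.22 V > 0.2 V confirms active-region operation.

I_C ≈ 2.8 mA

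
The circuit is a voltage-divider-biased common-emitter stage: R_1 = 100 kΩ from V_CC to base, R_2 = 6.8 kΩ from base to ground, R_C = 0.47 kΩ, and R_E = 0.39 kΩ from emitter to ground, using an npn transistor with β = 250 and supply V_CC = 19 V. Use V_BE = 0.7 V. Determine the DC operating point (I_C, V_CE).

I_C ≈ 1.2 mA, V_CE ≈ 18 V

Thevenize the base divider: V_Th = V_CC·R_2/(R_1+R_2) = 19×6.8/107 = 1.21 V, R_Th = R_1‖R_2 = 6.37 kΩ.
Base-emitter loop: V_Th = I_B·R_Th + V_BE + (β+1)I_B·R_E, so I_B = (1.21 − 0.7) / (6.37 + 251×0.39) = 0.00489 mA.
I_C = β·I_B = 250×0.00489 = 1.22 mA, and I_E = (β+1)I_B = 1.23 mA.
V_CE = V_CC − I_C·R_C − I_E·R_E = 19 − 1.22×0.47 − 1.23×0.39 = 17.9 V.
V_CE = 17.9 V > 0.2 V confirms active-region operation.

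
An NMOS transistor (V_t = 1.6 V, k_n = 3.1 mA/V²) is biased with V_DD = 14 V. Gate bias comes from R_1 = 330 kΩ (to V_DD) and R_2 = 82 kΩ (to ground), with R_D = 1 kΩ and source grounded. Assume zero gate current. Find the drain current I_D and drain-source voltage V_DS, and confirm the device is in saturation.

V_G = V_DD·R_2/(R_1+R_2) = 14×82/412 = 2.79 V. With the source grounded, V_GS = V_G = 2.79 V.
Assume saturation: I_D = (k_n/2)(V_GS − V_t)² = (3.1/2)×(2.79 − 1.6)² = 1.55×1.19² = 2.18 mA.
V_DS = V_DD − I_D·R_D = 14 − 2.18×1 = 11.8 V.
Saturation requires V_DS ≥ V_GS − V_t = 1.19 V; 11.8 ≥ 1.19 ✓.

I_D ≈ 2.2 mA, V_DS ≈ 12 V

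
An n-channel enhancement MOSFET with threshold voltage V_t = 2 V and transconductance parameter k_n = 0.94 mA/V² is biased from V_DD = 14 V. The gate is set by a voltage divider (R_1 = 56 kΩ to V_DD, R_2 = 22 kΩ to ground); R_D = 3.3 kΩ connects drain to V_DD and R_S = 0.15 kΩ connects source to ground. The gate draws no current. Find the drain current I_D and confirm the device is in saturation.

V_G = V_DD·R_2/(R_1+R_2) = 14×22/78 = 3.95 V.
Assume saturation: I_D = (k_n/2)(V_GS − V_t)² with V_GS = V_G − I_D·R_S = 3.95 − 0.15·I_D.
Substituting gives 0.0106·I_D² − 1.27·I_D + 1.78 = 0, with roots I_D = 1.42 or 119 mA.
The root I_D = 119 mA gives V_GS = -13.9 V ≤ V_t, so take I_D = 1.42 mA.
Then V_GS = 3.74 V and V_DS = V_DD − I_D(R_D+R_S) = 14 − 1.42×3.45 = 9.11 V.
Saturation requires V_DS ≥ V_GS − V_t = 1.74 V; 9.11 ≥ 1.74 ✓.

I_D ≈ 1.4 mA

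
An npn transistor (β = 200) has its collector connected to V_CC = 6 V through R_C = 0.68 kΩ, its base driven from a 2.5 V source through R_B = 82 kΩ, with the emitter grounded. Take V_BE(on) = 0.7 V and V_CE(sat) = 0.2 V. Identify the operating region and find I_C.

Assume active. Base-emitter loop: I_B = (V_BB − V_BE)/R_B = (2.5 − 0.7)/82 = 0.022 mA.
I_C = β·I_B = 200×0.022 = 4.39 mA.
V_CE = V_CC − I_C·R_C = 6 − 4.39×0.68 = 3.01 V > V_CE(sat), so the active-region assumption holds.

active; I_C ≈ 4.4 mA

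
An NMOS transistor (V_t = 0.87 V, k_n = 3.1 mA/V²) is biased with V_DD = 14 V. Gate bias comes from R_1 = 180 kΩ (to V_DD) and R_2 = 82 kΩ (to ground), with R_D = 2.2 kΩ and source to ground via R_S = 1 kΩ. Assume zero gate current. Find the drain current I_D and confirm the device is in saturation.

I_D ≈ 2.3 mA

V_G = V_DD·R_2/(R_1+R_2) = 14×82/262 = 4.38 V.
Assume saturation: I_D = (k_n/2)(V_GS − V_t)² with V_GS = V_G − I_D·R_S = 4.38 − 1·I_D.
Substituting gives 1.55·I_D² − 11.9·I_D + 19.1 = 0, with roots I_D = 2.29 or 5.37 mA.
The root I_D = 5.37 mA gives V_GS = -0.992 V ≤ V_t, so take I_D = 2.29 mA.
Then V_GS = 2.09 V and V_DS = V_DD − I_D(R_D+R_S) = 14 − 2.29×3.2 = 6.66 V.
Saturation requires V_DS ≥ V_GS − V_t = 1.22 V; 6.66 ≥ 1.22 ✓.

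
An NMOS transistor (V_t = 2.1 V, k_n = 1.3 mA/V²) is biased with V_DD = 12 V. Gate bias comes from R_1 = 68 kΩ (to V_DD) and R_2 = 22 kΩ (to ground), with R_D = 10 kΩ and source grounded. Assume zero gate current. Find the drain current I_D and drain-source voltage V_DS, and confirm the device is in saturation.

I_D ≈ 0.45 mA, V_DS ≈ 7.5 V

V_G = V_DD·R_2/(R_1+R_2) = 12×22/90 = 2.93 V. With the source grounded, V_GS = V_G = 2.93 V.
Assume saturation: I_D = (k_n/2)(V_GS − V_t)² = (1.3/2)×(2.93 − 2.1)² = 0.65×0.833² = 0.451 mA.
V_DS = V_DD − I_D·R_D = 12 − 0.451×10 = 7.49 V.
Saturation requires V_DS ≥ V_GS − V_t = 0.833 V; 7.49 ≥ 0.833 ✓.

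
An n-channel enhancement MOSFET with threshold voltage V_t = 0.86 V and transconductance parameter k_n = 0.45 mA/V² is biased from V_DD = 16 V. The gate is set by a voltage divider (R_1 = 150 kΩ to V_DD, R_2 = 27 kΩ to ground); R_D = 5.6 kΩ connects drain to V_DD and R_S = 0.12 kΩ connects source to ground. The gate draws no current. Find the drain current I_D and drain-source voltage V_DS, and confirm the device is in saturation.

I_D ≈ 0.52 mA, V_DS ≈ 13 V

V_G = V_DD·R_2/(R_1+R_2) = 16×27/177 = 2.44 V.
Assume saturation: I_D = (k_n/2)(V_GS − V_t)² with V_GS = V_G − I_D·R_S = 2.44 − 0.12·I_D.
Substituting gives 0.00324·I_D² − 1.09·I_D + 0.562 = 0, with roots I_D = 0.519 or 334 mA.
The root I_D = 334 mA gives V_GS = -37.7 V ≤ V_t, so take I_D = 0.519 mA.
Then V_GS = 2.38 V and V_DS = V_DD − I_D(R_D+R_S) = 16 − 0.519×5.72 = 13 V.
Saturation requires V_DS ≥ V_GS − V_t = 1.52 V; 13 ≥ 1.52 ✓.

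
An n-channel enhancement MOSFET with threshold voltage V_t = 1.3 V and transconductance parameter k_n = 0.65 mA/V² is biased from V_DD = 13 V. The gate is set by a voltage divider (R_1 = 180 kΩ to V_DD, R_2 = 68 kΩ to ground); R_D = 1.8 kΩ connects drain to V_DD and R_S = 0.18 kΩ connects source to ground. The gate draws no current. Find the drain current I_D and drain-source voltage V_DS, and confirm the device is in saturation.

V_G = V_DD·R_2/(R_1+R_2) = 13×68/248 = 3.56 V.
Assume saturation: I_D = (k_n/2)(V_GS − V_t)² with V_GS = V_G − I_D·R_S = 3.56 − 0.18·I_D.
Substituting gives 0.0105·I_D² − 1.26·I_D + 1.67 = 0, with roots I_D = 1.33 or 119 mA.
The root I_D = 119 mA gives V_GS = -17.8 V ≤ V_t, so take I_D = 1.33 mA.
Then V_GS = 3.32 V and V_DS = V_DD − I_D(R_D+R_S) = 13 − 1.33×1.98 = 10.4 V.
Saturation requires V_DS ≥ V_GS − V_t = 2.02 V; 10.4 ≥ 2.02 ✓.

I_D ≈ 1.3 mA, V_DS ≈ 10 V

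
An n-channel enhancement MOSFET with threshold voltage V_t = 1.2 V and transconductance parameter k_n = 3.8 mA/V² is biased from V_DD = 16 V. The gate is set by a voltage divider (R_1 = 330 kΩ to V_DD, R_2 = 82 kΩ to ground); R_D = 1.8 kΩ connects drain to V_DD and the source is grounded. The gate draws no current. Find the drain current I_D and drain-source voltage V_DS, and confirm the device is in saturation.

I_D ≈ 7.5 mA, V_DS ≈ 2.5 V

V_G = V_DD·R_2/(R_1+R_2) = 16×82/412 = 3.18 V. With the source grounded, V_GS = V_G = 3.18 V.
Assume saturation: I_D = (k_n/2)(V_GS − V_t)² = (3.8/2)×(3.18 − 1.2)² = 1.9×1.98² = 7.48 mA.
V_DS = V_DD − I_D·R_D = 16 − 7.48×1.8 = 2.53 V.
Saturation requires V_DS ≥ V_GS − V_t = 1.98 V; 2.53 ≥ 1.98 ✓.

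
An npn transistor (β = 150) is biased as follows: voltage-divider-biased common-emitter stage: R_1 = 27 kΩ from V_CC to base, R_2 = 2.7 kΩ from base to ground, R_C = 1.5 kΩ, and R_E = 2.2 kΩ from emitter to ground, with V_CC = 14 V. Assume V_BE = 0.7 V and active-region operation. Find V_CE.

V_CE ≈ 13 V

Thevenize the base divider: V_Th = V_CC·R_2/(R_1+R_2) = 14×2.7/29.7 = 1.27 V, R_Th = R_1‖R_2 = 2.45 kΩ.
Base-emitter loop: V_Th = I_B·R_Th + V_BE + (β+1)I_B·R_E, so I_B = (1.27 − 0.7) / (2.45 + 151×2.2) = 0.00171 mA.
I_C = β·I_B = 150×0.00171 = 0.257 mA, and I_E = (β+1)I_B = 0.258 mA.
V_CE = V_CC − I_C·R_C − I_E·R_E = 14 − 0.257×1.5 − 0.258×2.2 = 13 V.
V_CE = 13 V > 0.2 V confirms active-region operation.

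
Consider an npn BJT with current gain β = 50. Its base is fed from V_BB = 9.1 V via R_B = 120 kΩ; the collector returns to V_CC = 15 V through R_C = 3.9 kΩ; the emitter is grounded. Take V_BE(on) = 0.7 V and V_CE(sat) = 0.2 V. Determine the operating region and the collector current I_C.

active; I_C ≈ 3.5 mA

Assume active. Base-emitter loop: I_B = (V_BB − V_BE)/R_B = (9.1 − 0.7)/120 = 0.07 mA.
I_C = β·I_B = 50×0.07 = 3.5 mA.
V_CE = V_CC − I_C·R_C = 15 − 3.5×3.9 = 1.35 V > V_CE(sat), so the active-region assumption holds.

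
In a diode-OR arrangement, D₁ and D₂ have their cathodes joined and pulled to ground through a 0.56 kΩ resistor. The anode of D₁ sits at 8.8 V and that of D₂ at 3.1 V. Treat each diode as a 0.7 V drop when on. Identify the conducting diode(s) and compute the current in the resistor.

Assume both conduct. Then node N would need to be at both 8.8−0.7 = 8.1 V and 3.1−0.7 = 2.4 V, which is impossible.
Assume only D₁ conducts: V_N = 8.8 − 0.7 = 8.1 V, so I_R = 8.1/0.56 = 14.5 mA.
Check D₂: its anode-to-cathode voltage is 3.1 − 8.1 = -5 V < 0.7 V, so it is off. The assumption is consistent.

Only D₁ conducts; I_R ≈ 14 mA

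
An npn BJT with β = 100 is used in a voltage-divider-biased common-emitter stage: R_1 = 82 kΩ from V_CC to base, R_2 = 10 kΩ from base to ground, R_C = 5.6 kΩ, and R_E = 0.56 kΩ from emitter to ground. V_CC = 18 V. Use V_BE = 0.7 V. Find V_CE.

V_CE ≈ 6.2 V

Thevenize the base divider: V_Th = V_CC·R_2/(R_1+R_2) = 18×10/92 = 1.96 V, R_Th = R_1‖R_2 = 8.91 kΩ.
Base-emitter loop: V_Th = I_B·R_Th + V_BE + (β+1)I_B·R_E, so I_B = (1.96 − 0.7) / (8.91 + 101×0.56) = 0.0192 mA.
I_C = β·I_B = 100×0.0192 = 1.92 mA, and I_E = (β+1)I_B = 1.94 mA.
V_CE = V_CC − I_C·R_C − I_E·R_E = 18 − 1.92×5.6 − 1.94×0.56 = 6.17 V.
V_CE = 6.17 V > 0.2 V confirms active-region operation.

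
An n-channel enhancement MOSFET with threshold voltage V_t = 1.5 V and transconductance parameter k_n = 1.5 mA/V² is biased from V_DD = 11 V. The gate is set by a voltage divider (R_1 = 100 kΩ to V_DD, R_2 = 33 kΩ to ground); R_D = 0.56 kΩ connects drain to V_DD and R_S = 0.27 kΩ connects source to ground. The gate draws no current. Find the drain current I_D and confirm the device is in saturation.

V_G = V_DD·R_2/(R_1+R_2) = 11×33/133 = 2.73 V.
Assume saturation: I_D = (k_n/2)(V_GS − V_t)² with V_GS = V_G − I_D·R_S = 2.73 − 0.27·I_D.
Substituting gives 0.0547·I_D² − 1.5·I_D + 1.13 = 0, with roots I_D = 0.779 or 26.6 mA.
The root I_D = 26.6 mA gives V_GS = -4.46 V ≤ V_t, so take I_D = 0.779 mA.
Then V_GS = 2.52 V and V_DS = V_DD − I_D(R_D+R_S) = 11 − 0.779×0.83 = 10.4 V.
Saturation requires V_DS ≥ V_GS − V_t = 1.02 V; 10.4 ≥ 1.02 ✓.

I_D ≈ 0.78 mA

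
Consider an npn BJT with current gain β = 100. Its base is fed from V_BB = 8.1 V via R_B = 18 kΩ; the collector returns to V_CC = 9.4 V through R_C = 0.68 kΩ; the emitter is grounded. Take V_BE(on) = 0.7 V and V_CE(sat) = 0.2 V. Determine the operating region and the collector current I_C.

Assume active: I_B = (8.1 − 0.7)/18 = 0.411 mA, giving I_C = β·I_B = 41.1 mA.
But then V_CE = 9.4 − 41.1×0.68 = -18.6 V < V_CE(sat) = 0.2 V — impossible in the active region.
So the transistor is saturated. With V_CE = 0.2 V, I_C = (V_CC − 0.2)/R_C = 9.2/0.68 = 13.5 mA.
Check: β·I_B = 41.1 mA > I_C = 13.5 mA, confirming saturation.

saturation; I_C ≈ 14 mA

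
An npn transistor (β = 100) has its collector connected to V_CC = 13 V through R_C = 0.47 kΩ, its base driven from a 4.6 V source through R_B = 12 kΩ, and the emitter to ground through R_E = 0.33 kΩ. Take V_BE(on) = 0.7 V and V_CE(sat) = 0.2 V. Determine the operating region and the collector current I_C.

Assume active. Base-emitter loop: I_B = (V_BB − V_BE)/(R_B + (β+1)R_E) = (4.6 − 0.7)/(12 + 101×0.33) = 0.086 mA.
I_C = β·I_B = 100×0.086 = 8.6 mA.
V_CE = V_CC − I_C·R_C − I_E·R_E = 13 − 8.6×0.47 − 8.69×0.33 = 6.09 V > V_CE(sat), so the active-region assumption holds.

active; I_C ≈ 8.6 mA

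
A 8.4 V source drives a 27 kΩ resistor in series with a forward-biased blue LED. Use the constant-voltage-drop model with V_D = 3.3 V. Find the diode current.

KVL around the loop: 8.4 = V_D + I·R = 3.3 + I × 27 kΩ.
So I = (8.4 − 3.3) / 27 kΩ = 5.1 / 27 = 0.189 mA.

I ≈ 0.19 mA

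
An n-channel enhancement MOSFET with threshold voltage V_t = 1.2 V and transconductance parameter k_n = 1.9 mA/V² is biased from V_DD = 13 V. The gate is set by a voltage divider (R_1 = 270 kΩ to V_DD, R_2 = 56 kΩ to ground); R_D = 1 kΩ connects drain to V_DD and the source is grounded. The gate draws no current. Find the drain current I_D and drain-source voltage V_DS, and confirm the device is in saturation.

V_G = V_DD·R_2/(R_1+R_2) = 13×56/326 = 2.23 V. With the source grounded, V_GS = V_G = 2.23 V.
Assume saturation: I_D = (k_n/2)(V_GS − V_t)² = (1.9/2)×(2.23 − 1.2)² = 0.95×1.03² = 1.01 mA.
V_DS = V_DD − I_D·R_D = 13 − 1.01×1 = 12 V.
Saturation requires V_DS ≥ V_GS − V_t = 1.03 V; 12 ≥ 1.03 ✓.

I_D ≈ 1 mA, V_DS ≈ 12 V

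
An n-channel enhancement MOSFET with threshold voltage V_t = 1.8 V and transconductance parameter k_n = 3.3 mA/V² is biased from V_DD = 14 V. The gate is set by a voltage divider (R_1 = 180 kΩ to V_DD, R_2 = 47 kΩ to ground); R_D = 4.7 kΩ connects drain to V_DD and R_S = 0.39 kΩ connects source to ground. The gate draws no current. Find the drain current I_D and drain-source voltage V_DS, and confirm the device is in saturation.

I_D ≈ 0.91 mA, V_DS ≈ 9.4 V

V_G = V_DD·R_2/(R_1+R_2) = 14×47/227 = 2.9 V.
Assume saturation: I_D = (k_n/2)(V_GS − V_t)² with V_GS = V_G − I_D·R_S = 2.9 − 0.39·I_D.
Substituting gives 0.251·I_D² − 2.41·I_D + 1.99 = 0, with roots I_D = 0.911 or 8.71 mA.
The root I_D = 8.71 mA gives V_GS = -0.497 V ≤ V_t, so take I_D = 0.911 mA.
Then V_GS = 2.54 V and V_DS = V_DD − I_D(R_D+R_S) = 14 − 0.911×5.09 = 9.36 V.
Saturation requires V_DS ≥ V_GS − V_t = 0.743 V; 9.36 ≥ 0.743 ✓.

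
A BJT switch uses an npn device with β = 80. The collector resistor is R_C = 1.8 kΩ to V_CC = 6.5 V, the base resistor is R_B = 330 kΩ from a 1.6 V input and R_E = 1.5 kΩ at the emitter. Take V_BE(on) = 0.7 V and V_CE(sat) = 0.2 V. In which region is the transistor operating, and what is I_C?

active; I_C ≈ 0.16 mA

Assume active. Base-emitter loop: I_B = (V_BB − V_BE)/(R_B + (β+1)R_E) = (1.6 − 0.7)/(330 + 81×1.5) = 0.00199 mA.
I_C = β·I_B = 80×0.00199 = 0.159 mA.
V_CE = V_CC − I_C·R_C − I_E·R_E = 6.5 − 0.159×1.8 − 0.161×1.5 = 5.97 V > V_CE(sat), so the active-region assumption holds.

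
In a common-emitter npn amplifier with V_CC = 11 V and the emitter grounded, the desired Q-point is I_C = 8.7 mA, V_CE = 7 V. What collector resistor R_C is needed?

R_C ≈ 0.46 kΩ

Collector loop: V_CC = I_C·R_C + V_CE.
R_C = (V_CC − V_CE)/I_C = (11 − 7)/8.7 = 0.46 kΩ.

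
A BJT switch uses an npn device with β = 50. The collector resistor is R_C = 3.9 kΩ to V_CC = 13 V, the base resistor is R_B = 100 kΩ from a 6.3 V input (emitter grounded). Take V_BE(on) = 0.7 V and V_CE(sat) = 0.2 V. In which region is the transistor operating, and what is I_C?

Assume active. Base-emitter loop: I_B = (V_BB − V_BE)/R_B = (6.3 − 0.7)/100 = 0.056 mA.
I_C = β·I_B = 50×0.056 = 2.8 mA.
V_CE = V_CC − I_C·R_C = 13 − 2.8×3.9 = 2.08 V > V_CE(sat), so the active-region assumption holds.

active; I_C ≈ 2.8 mA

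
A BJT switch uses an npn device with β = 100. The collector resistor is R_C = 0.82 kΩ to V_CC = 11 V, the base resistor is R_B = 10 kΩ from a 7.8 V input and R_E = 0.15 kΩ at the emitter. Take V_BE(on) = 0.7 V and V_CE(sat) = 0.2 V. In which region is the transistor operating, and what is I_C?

Assume active: I_B = (7.8 − 0.7)/(10 + 101×0.15) = 0.282 mA, I_C = β·I_B = 28.2 mA.
Then V_CE = 11 − 28.2×0.82 − 28.5×0.15 = -16.4 V < 0.2 V — the active assumption fails.
Re-solve with V_CE = 0.2 V. KCL at the emitter: V_E/R_E = (V_BB−0.7−V_E)/R_B + (V_CC−0.2−V_E)/R_C, giving V_E = 1.74 V.
I_C = (V_CC − 0.2 − V_E)/R_C = (10.8 − 1.74)/0.82 = 11.1 mA.
Check: I_B = (7.1 − 1.74)/10 = 0.536 mA, and β·I_B = 53.6 mA > I_C, confirming saturation.

saturation; I_C ≈ 11 mA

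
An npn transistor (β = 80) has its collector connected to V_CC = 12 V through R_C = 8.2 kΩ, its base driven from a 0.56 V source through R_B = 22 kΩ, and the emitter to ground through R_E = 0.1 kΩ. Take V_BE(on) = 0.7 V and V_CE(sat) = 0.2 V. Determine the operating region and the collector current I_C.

V_BB = 0.56 V ≤ V_BE(on) = 0.7 V, so the base-emitter junction is not forward biased.
The transistor is in cutoff: I_B = I_C = 0.

cutoff; I_C ≈ 0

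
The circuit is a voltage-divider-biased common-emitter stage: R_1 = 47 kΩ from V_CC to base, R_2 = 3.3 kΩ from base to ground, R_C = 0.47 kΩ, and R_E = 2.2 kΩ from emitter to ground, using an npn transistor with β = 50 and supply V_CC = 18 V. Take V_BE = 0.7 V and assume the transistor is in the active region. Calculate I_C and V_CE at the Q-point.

I_C ≈ 0.21 mA, V_CE ≈ 17 V

Thevenize the base divider: V_Th = V_CC·R_2/(R_1+R_2) = 18×3.3/50.3 = 1.18 V, R_Th = R_1‖R_2 = 3.08 kΩ.
Base-emitter loop: V_Th = I_B·R_Th + V_BE + (β+1)I_B·R_E, so I_B = (1.18 − 0.7) / (3.08 + 51×2.2) = 0.00417 mA.
I_C = β·I_B = 50×0.00417 = 0.209 mA, and I_E = (β+1)I_B = 0.213 mA.
V_CE = V_CC − I_C·R_C − I_E·R_E = 18 − 0.209×0.47 − 0.213×2.2 = 17.4 V.
V_CE = 17.4 V > 0.2 V confirms active-region operation.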